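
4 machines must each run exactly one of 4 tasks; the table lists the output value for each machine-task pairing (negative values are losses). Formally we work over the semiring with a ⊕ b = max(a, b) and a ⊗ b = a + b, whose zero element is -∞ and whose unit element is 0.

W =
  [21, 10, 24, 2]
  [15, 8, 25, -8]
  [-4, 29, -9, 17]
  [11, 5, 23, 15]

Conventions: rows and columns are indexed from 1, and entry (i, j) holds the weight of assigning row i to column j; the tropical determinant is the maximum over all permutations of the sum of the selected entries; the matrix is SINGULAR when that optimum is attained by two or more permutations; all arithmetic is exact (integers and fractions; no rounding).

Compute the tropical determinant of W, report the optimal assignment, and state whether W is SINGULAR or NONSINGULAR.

σ = (1, 2, 3, 4): 21 + 8 + (-9) + 15 = 35
σ = (1, 2, 4, 3): 21 + 8 + 17 + 23 = 69
σ = (1, 3, 2, 4): 21 + 25 + 29 + 15 = 90
σ = (1, 3, 4, 2): 21 + 25 + 17 + 5 = 68
σ = (1, 4, 2, 3): 21 + (-8) + 29 + 23 = 65
σ = (1, 4, 3, 2): 21 + (-8) + (-9) + 5 = 9
σ = (2, 1, 3, 4): 10 + 15 + (-9) + 15 = 31
σ = (2, 1, 4, 3): 10 + 15 + 17 + 23 = 65
σ = (2, 3, 1, 4): 10 + 25 + (-4) + 15 = 46
σ = (2, 3, 4, 1): 10 + 25 + 17 + 11 = 63
σ = (2, 4, 1, 3): 10 + (-8) + (-4) + 23 = 21
σ = (2, 4, 3, 1): 10 + (-8) + (-9) + 11 = 4
σ = (3, 1, 2, 4): 24 + 15 + 29 + 15 = 83
σ = (3, 1, 4, 2): 24 + 15 + 17 + 5 = 61
σ = (3, 2, 1, 4): 24 + 8 + (-4) + 15 = 43
σ = (3, 2, 4, 1): 24 + 8 + 17 + 11 = 60
σ = (3, 4, 1, 2): 24 + (-8) + (-4) + 5 = 17
σ = (3, 4, 2, 1): 24 + (-8) + 29 + 11 = 56
σ = (4, 1, 2, 3): 2 + 15 + 29 + 23 = 69
σ = (4, 1, 3, 2): 2 + 15 + (-9) + 5 = 13
σ = (4, 2, 1, 3): 2 + 8 + (-4) + 23 = 29
σ = (4, 2, 3, 1): 2 + 8 + (-9) + 11 = 12
σ = (4, 3, 1, 2): 2 + 25 + (-4) + 5 = 28
σ = (4, 3, 2, 1): 2 + 25 + 29 + 11 = 67
Optimal value attained by: σ = (1, 3, 2, 4).
Answer: det⊕(W) = 90; verdict: NONSINGULAR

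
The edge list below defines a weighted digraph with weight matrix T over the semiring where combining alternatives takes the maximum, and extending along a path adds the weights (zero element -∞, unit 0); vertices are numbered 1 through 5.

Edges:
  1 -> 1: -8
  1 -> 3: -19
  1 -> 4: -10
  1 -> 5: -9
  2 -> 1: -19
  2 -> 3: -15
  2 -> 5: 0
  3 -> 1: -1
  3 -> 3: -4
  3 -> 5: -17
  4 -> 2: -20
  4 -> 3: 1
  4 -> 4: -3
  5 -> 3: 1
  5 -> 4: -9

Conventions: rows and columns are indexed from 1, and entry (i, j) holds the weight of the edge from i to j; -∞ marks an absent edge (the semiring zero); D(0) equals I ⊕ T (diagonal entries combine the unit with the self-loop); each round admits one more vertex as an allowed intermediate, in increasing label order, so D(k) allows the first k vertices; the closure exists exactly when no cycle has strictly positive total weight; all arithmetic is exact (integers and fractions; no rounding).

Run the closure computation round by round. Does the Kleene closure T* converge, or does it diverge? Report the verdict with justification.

D(0):
  [0, -∞, -19, -10, -9]
  [-19, 0, -15, -∞, 0]
  [-1, -∞, 0, -∞, -17]
  [-∞, -20, 1, 0, -∞]
  [-∞, -∞, 1, -9, 0]
D(1):
  [0, -∞, -19, -10, -9]
  [-19, 0, -15, -29, 0]
  [-1, -∞, 0, -11, -10]
  [-∞, -20, 1, 0, -∞]
  [-∞, -∞, 1, -9, 0]
D(2):
  [0, -∞, -19, -10, -9]
  [-19, 0, -15, -29, 0]
  [-1, -∞, 0, -11, -10]
  [-39, -20, 1, 0, -20]
  [-∞, -∞, 1, -9, 0]
D(3):
  [0, -∞, -19, -10, -9]
  [-16, 0, -15, -26, 0]
  [-1, -∞, 0, -11, -10]
  [0, -20, 1, 0, -9]
  [0, -∞, 1, -9, 0]
D(4):
  [0, -30, -9, -10, -9]
  [-16, 0, -15, -26, 0]
  [-1, -31, 0, -11, -10]
  [0, -20, 1, 0, -9]
  [0, -29, 1, -9, 0]
D(5):
  [0, -30, -8, -10, -9]
  [0, 0, 1, -9, 0]
  [-1, -31, 0, -11, -10]
  [0, -20, 1, 0, -9]
  [0, -29, 1, -9, 0]
Key observation: every diagonal entry stays at the unit through all rounds, so no improving cycle exists.
Answer: CONVERGES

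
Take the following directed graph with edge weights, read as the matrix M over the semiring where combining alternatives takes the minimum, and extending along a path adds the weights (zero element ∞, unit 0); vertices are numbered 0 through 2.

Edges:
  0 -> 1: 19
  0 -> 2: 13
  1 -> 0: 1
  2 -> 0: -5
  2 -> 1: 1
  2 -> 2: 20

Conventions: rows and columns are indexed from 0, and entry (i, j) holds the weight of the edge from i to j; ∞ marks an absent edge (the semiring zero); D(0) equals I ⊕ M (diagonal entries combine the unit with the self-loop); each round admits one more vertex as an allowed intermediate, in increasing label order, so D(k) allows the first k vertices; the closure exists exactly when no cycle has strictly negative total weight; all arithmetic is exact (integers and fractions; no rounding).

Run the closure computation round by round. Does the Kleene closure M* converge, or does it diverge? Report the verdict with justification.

D(0):
  [0, 19, 13]
  [1, 0, ∞]
  [-5, 1, 0]
D(1):
  [0, 19, 13]
  [1, 0, 14]
  [-5, 1, 0]
D(2):
  [0, 19, 13]
  [1, 0, 14]
  [-5, 1, 0]
D(3):
  [0, 14, 13]
  [1, 0, 14]
  [-5, 1, 0]
Key observation: every diagonal entry stays at the unit through all rounds, so no improving cycle exists.
Answer: CONVERGES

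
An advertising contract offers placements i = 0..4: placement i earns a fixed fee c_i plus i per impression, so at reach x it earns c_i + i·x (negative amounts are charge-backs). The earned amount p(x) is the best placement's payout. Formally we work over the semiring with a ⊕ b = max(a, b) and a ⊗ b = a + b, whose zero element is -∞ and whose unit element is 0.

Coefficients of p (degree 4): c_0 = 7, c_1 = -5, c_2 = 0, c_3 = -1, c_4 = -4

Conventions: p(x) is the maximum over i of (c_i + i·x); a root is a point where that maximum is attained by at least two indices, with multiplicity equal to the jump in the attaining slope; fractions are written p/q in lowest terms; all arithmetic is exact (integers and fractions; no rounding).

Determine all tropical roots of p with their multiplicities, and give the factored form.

hull edge (i=0, c=7) to (i=3, c=-1): slope -8/3, span 3
hull edge (i=3, c=-1) to (i=4, c=-4): slope -3, span 1
Factored form: p(x) = -4 ⊗ (x ⊕ 8/3) ⊗ (x ⊕ 8/3) ⊗ (x ⊕ 8/3) ⊗ (x ⊕ 3)
Answer: roots = 8/3 (mult 3), 3 (mult 1)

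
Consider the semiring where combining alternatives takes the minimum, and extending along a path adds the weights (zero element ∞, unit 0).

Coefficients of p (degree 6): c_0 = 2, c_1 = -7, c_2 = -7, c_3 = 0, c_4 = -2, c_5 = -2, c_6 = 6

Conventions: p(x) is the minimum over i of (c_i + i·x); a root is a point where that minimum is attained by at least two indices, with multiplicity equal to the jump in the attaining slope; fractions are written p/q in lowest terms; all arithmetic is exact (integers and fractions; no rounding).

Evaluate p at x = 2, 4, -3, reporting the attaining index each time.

p(2) = min(2+0·2=2, -7+1·2=-5, -7+2·2=-3, 0+3·2=6, -2+4·2=6, -2+5·2=8, 6+6·2=18) = -5 (attained by i=1)
p(4) = min(2+0·4=2, -7+1·4=-3, -7+2·4=1, 0+3·4=12, -2+4·4=14, -2+5·4=18, 6+6·4=30) = -3 (attained by i=1)
p(-3) = min(2+0·(-3)=2, -7+1·(-3)=-10, -7+2·(-3)=-13, 0+3·(-3)=-9, -2+4·(-3)=-14, -2+5·(-3)=-17, 6+6·(-3)=-12) = -17 (attained by i=5)
Answer: p(2) = -5; p(4) = -3; p(-3) = -17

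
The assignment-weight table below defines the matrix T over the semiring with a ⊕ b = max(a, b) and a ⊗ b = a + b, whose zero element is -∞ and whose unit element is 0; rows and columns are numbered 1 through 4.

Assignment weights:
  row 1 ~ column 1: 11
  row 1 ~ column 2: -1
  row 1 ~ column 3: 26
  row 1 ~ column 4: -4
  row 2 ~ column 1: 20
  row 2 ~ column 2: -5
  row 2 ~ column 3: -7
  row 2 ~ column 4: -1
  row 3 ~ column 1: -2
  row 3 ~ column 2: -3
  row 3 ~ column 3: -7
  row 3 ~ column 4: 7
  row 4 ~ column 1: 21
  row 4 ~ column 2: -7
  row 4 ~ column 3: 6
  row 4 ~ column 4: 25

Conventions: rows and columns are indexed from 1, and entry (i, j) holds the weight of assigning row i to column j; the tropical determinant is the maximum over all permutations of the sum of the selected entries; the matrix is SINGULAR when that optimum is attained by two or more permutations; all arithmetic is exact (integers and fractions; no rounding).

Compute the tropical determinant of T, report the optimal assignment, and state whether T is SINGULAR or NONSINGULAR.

σ = (1, 2, 3, 4): 11 + (-5) + (-7) + 25 = 24
σ = (1, 2, 4, 3): 11 + (-5) + 7 + 6 = 19
σ = (1, 3, 2, 4): 11 + (-7) + (-3) + 25 = 26
σ = (1, 3, 4, 2): 11 + (-7) + 7 + (-7) = 4
σ = (1, 4, 2, 3): 11 + (-1) + (-3) + 6 = 13
σ = (1, 4, 3, 2): 11 + (-1) + (-7) + (-7) = -4
σ = (2, 1, 3, 4): (-1) + 20 + (-7) + 25 = 37
σ = (2, 1, 4, 3): (-1) + 20 + 7 + 6 = 32
σ = (2, 3, 1, 4): (-1) + (-7) + (-2) + 25 = 15
σ = (2, 3, 4, 1): (-1) + (-7) + 7 + 21 = 20
σ = (2, 4, 1, 3): (-1) + (-1) + (-2) + 6 = 2
σ = (2, 4, 3, 1): (-1) + (-1) + (-7) + 21 = 12
σ = (3, 1, 2, 4): 26 + 20 + (-3) + 25 = 68
σ = (3, 1, 4, 2): 26 + 20 + 7 + (-7) = 46
σ = (3, 2, 1, 4): 26 + (-5) + (-2) + 25 = 44
σ = (3, 2, 4, 1): 26 + (-5) + 7 + 21 = 49
σ = (3, 4, 1, 2): 26 + (-1) + (-2) + (-7) = 16
σ = (3, 4, 2, 1): 26 + (-1) + (-3) + 21 = 43
σ = (4, 1, 2, 3): (-4) + 20 + (-3) + 6 = 19
σ = (4, 1, 3, 2): (-4) + 20 + (-7) + (-7) = 2
σ = (4, 2, 1, 3): (-4) + (-5) + (-2) + 6 = -5
σ = (4, 2, 3, 1): (-4) + (-5) + (-7) + 21 = 5
σ = (4, 3, 1, 2): (-4) + (-7) + (-2) + (-7) = -20
σ = (4, 3, 2, 1): (-4) + (-7) + (-3) + 21 = 7
Optimal value attained by: σ = (3, 1, 2, 4).
Answer: det⊕(T) = 68; verdict: NONSINGULAR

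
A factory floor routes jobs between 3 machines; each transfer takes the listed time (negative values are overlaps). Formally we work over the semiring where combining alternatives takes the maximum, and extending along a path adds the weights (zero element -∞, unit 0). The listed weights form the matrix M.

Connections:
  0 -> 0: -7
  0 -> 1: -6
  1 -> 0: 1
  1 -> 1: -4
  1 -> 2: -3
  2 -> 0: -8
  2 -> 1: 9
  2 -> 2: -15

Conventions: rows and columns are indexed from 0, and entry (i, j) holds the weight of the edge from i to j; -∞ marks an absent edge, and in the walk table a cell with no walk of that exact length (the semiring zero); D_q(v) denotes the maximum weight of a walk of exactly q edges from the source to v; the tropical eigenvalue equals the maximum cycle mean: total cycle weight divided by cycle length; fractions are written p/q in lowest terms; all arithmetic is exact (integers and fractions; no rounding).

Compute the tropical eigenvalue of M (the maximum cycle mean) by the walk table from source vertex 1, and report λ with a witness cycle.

q=0: [-∞, 0, -∞]
q=1: [1, -4, -3]
q=2: [-3, 6, -7]
q=3: [7, 2, 3]
Optimal cycle mean attained by: cycle 1->2->1, total (-3) + 9, length 2.
Answer: λ = 3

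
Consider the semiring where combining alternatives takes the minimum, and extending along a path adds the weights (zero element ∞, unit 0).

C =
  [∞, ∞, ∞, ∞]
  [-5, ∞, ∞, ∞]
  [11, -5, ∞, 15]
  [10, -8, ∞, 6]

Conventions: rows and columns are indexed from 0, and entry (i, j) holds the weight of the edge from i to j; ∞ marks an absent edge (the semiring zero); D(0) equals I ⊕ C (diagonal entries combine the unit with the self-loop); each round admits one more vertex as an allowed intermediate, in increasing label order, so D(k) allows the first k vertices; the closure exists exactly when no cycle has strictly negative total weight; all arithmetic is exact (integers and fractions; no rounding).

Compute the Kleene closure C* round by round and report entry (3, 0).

D(0):
  [0, ∞, ∞, ∞]
  [-5, 0, ∞, ∞]
  [11, -5, 0, 15]
  [10, -8, ∞, 0]
D(1):
  [0, ∞, ∞, ∞]
  [-5, 0, ∞, ∞]
  [11, -5, 0, 15]
  [10, -8, ∞, 0]
D(2):
  [0, ∞, ∞, ∞]
  [-5, 0, ∞, ∞]
  [-10, -5, 0, 15]
  [-13, -8, ∞, 0]
D(3):
  [0, ∞, ∞, ∞]
  [-5, 0, ∞, ∞]
  [-10, -5, 0, 15]
  [-13, -8, ∞, 0]
D(4):
  [0, ∞, ∞, ∞]
  [-5, 0, ∞, ∞]
  [-10, -5, 0, 15]
  [-13, -8, ∞, 0]
Answer: C*[3][0] = -13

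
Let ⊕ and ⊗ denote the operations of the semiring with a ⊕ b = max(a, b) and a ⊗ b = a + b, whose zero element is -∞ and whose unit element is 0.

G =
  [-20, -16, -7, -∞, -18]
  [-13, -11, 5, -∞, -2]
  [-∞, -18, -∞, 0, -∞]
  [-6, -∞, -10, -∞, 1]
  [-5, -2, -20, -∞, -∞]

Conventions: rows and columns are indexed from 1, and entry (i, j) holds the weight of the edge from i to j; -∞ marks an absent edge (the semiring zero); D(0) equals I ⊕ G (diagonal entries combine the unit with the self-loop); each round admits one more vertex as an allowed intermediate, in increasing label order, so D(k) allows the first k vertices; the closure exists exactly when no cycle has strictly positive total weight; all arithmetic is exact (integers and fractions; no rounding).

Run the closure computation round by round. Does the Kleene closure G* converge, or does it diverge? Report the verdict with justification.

D(0):
  [0, -16, -7, -∞, -18]
  [-13, 0, 5, -∞, -2]
  [-∞, -18, 0, 0, -∞]
  [-6, -∞, -10, 0, 1]
  [-5, -2, -20, -∞, 0]
D(1):
  [0, -16, -7, -∞, -18]
  [-13, 0, 5, -∞, -2]
  [-∞, -18, 0, 0, -∞]
  [-6, -22, -10, 0, 1]
  [-5, -2, -12, -∞, 0]
D(2):
  [0, -16, -7, -∞, -18]
  [-13, 0, 5, -∞, -2]
  [-31, -18, 0, 0, -20]
  [-6, -22, -10, 0, 1]
  [-5, -2, 3, -∞, 0]
D(3):
  [0, -16, -7, -7, -18]
  [-13, 0, 5, 5, -2]
  [-31, -18, 0, 0, -20]
  [-6, -22, -10, 0, 1]
  [-5, -2, 3, 3, 0]
Detection: at round 4, diagonal entry (5, 5) turns strictly positive.
Key observation: the cycle 5->2->3->4->5 has total weight (-2) + 5 + 0 + 1, which is strictly positive.
Answer: DIVERGES — positive cycle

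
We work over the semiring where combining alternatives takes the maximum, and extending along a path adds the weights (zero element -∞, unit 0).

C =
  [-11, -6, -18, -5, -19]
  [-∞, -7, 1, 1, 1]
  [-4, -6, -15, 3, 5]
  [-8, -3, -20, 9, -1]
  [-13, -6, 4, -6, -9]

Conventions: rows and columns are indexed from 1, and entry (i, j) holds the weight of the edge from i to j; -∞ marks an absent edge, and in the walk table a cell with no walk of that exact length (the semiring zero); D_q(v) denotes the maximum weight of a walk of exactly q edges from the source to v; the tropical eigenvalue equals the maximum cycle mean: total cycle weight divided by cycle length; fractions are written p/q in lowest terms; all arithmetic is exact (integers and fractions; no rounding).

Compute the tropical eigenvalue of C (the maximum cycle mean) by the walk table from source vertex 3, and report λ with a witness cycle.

q=0: [-∞, -∞, 0, -∞, -∞]
q=1: [-4, -6, -15, 3, 5]
q=2: [-5, 0, 9, 12, 2]
q=3: [5, 9, 6, 21, 14]
q=4: [13, 18, 18, 30, 20]
q=5: [22, 27, 24, 39, 29]
Optimal cycle mean attained by: cycle 4->4, total 9, length 1.
Answer: λ = 9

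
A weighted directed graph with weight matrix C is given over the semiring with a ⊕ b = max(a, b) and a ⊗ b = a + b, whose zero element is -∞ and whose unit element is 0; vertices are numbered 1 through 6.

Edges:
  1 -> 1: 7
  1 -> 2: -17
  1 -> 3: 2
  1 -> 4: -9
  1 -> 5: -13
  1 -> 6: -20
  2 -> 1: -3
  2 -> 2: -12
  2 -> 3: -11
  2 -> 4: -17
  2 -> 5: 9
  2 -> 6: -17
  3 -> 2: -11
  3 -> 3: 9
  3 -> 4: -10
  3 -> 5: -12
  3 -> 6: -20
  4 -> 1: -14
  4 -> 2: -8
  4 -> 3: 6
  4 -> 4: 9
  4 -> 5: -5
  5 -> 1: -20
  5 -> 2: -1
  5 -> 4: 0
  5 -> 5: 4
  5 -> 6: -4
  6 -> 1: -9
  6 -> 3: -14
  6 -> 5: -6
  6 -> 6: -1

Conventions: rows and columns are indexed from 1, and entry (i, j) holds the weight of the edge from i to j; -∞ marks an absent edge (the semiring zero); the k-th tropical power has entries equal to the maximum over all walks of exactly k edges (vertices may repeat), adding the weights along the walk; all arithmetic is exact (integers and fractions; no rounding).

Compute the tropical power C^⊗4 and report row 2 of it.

C^⊗2:
  [14, -9, 11, 0, -6, -13]
  [4, 8, -1, 9, 13, 5]
  [-14, -2, 18, -1, -2, -11]
  [-5, 1, 15, 18, 4, -9]
  [-4, 3, 6, 9, 8, 0]
  [-2, -7, -5, -6, -2, -2]
C^⊗3:
  [21, 0, 20, 9, 1, -6]
  [11, 12, 15, 18, 17, 9]
  [-5, 7, 27, 8, 7, -2]
  [4, 10, 24, 27, 13, 0]
  [3, 7, 15, 18, 12, 4]
  [5, -3, 4, 3, 2, -3]
C^⊗4:
  [28, 9, 29, 18, 9, 1]
  [18, 16, 24, 27, 21, 13]
  [4, 16, 36, 17, 16, 7]
  [13, 19, 33, 36, 22, 9]
  [10, 11, 24, 27, 16, 8]
  [12, 1, 13, 12, 6, -2]
Answer: row 2 of C^⊗4 = [18, 16, 24, 27, 21, 13]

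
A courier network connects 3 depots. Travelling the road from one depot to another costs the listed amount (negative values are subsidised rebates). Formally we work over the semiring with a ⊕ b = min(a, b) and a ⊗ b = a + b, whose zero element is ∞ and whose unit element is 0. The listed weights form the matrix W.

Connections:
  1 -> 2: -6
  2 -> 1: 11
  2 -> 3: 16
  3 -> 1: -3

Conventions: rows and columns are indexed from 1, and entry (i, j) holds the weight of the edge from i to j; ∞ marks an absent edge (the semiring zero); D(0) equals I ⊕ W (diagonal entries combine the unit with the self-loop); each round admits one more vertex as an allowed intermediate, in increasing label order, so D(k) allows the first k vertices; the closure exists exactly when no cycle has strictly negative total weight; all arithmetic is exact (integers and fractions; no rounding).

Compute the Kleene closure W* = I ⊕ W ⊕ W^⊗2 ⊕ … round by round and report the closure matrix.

D(0):
  [0, -6, ∞]
  [11, 0, 16]
  [-3, ∞, 0]
D(1):
  [0, -6, ∞]
  [11, 0, 16]
  [-3, -9, 0]
D(2):
  [0, -6, 10]
  [11, 0, 16]
  [-3, -9, 0]
D(3):
  [0, -6, 10]
  [11, 0, 16]
  [-3, -9, 0]
Answer: W* = [[0, -6, 10], [11, 0, 16], [-3, -9, 0]]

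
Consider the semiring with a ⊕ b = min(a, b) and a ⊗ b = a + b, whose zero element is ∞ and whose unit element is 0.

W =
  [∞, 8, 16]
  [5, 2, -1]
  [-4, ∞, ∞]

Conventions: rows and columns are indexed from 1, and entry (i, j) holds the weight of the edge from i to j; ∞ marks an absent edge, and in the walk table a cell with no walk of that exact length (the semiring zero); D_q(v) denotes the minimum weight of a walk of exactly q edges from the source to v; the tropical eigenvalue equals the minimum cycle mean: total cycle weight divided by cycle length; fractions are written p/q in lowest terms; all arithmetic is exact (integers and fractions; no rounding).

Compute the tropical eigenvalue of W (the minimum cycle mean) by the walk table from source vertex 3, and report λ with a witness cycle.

q=0: [∞, ∞, 0]
q=1: [-4, ∞, ∞]
q=2: [∞, 4, 12]
q=3: [8, 6, 3]
Optimal cycle mean attained by: cycle 1->2->3->1, total 8 + (-1) + (-4), length 3.
Answer: λ = 1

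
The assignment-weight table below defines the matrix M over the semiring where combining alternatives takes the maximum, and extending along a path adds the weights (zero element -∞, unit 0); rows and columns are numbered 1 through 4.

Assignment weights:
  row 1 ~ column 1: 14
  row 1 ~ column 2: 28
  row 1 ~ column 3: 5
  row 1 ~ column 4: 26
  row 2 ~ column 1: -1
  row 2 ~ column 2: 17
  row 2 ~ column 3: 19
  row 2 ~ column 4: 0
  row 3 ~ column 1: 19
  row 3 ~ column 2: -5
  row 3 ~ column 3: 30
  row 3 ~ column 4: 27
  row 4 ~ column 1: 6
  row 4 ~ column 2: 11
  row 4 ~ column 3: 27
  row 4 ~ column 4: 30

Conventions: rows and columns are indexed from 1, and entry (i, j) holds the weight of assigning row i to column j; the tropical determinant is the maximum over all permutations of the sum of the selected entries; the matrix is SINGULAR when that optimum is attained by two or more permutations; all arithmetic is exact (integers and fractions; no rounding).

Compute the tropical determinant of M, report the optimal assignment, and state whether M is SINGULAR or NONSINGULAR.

σ = (1, 2, 3, 4): 14 + 17 + 30 + 30 = 91
σ = (1, 2, 4, 3): 14 + 17 + 27 + 27 = 85
σ = (1, 3, 2, 4): 14 + 19 + (-5) + 30 = 58
σ = (1, 3, 4, 2): 14 + 19 + 27 + 11 = 71
σ = (1, 4, 2, 3): 14 + 0 + (-5) + 27 = 36
σ = (1, 4, 3, 2): 14 + 0 + 30 + 11 = 55
σ = (2, 1, 3, 4): 28 + (-1) + 30 + 30 = 87
σ = (2, 1, 4, 3): 28 + (-1) + 27 + 27 = 81
σ = (2, 3, 1, 4): 28 + 19 + 19 + 30 = 96
σ = (2, 3, 4, 1): 28 + 19 + 27 + 6 = 80
σ = (2, 4, 1, 3): 28 + 0 + 19 + 27 = 74
σ = (2, 4, 3, 1): 28 + 0 + 30 + 6 = 64
σ = (3, 1, 2, 4): 5 + (-1) + (-5) + 30 = 29
σ = (3, 1, 4, 2): 5 + (-1) + 27 + 11 = 42
σ = (3, 2, 1, 4): 5 + 17 + 19 + 30 = 71
σ = (3, 2, 4, 1): 5 + 17 + 27 + 6 = 55
σ = (3, 4, 1, 2): 5 + 0 + 19 + 11 = 35
σ = (3, 4, 2, 1): 5 + 0 + (-5) + 6 = 6
σ = (4, 1, 2, 3): 26 + (-1) + (-5) + 27 = 47
σ = (4, 1, 3, 2): 26 + (-1) + 30 + 11 = 66
σ = (4, 2, 1, 3): 26 + 17 + 19 + 27 = 89
σ = (4, 2, 3, 1): 26 + 17 + 30 + 6 = 79
σ = (4, 3, 1, 2): 26 + 19 + 19 + 11 = 75
σ = (4, 3, 2, 1): 26 + 19 + (-5) + 6 = 46
Optimal value attained by: σ = (2, 3, 1, 4).
Answer: det⊕(M) = 96; verdict: NONSINGULAR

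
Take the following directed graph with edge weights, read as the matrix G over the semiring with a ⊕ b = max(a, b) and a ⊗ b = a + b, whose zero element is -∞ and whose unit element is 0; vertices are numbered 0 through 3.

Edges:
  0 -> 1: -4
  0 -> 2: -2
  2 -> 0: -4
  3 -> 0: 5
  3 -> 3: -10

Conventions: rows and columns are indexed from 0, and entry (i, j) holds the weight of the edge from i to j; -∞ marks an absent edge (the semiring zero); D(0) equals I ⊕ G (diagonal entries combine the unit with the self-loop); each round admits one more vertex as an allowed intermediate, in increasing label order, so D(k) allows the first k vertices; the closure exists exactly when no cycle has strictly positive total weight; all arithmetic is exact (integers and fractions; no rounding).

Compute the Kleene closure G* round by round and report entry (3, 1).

D(0):
  [0, -4, -2, -∞]
  [-∞, 0, -∞, -∞]
  [-4, -∞, 0, -∞]
  [5, -∞, -∞, 0]
D(1):
  [0, -4, -2, -∞]
  [-∞, 0, -∞, -∞]
  [-4, -8, 0, -∞]
  [5, 1, 3, 0]
D(2):
  [0, -4, -2, -∞]
  [-∞, 0, -∞, -∞]
  [-4, -8, 0, -∞]
  [5, 1, 3, 0]
D(3):
  [0, -4, -2, -∞]
  [-∞, 0, -∞, -∞]
  [-4, -8, 0, -∞]
  [5, 1, 3, 0]
D(4):
  [0, -4, -2, -∞]
  [-∞, 0, -∞, -∞]
  [-4, -8, 0, -∞]
  [5, 1, 3, 0]
Answer: G*[3][1] = 1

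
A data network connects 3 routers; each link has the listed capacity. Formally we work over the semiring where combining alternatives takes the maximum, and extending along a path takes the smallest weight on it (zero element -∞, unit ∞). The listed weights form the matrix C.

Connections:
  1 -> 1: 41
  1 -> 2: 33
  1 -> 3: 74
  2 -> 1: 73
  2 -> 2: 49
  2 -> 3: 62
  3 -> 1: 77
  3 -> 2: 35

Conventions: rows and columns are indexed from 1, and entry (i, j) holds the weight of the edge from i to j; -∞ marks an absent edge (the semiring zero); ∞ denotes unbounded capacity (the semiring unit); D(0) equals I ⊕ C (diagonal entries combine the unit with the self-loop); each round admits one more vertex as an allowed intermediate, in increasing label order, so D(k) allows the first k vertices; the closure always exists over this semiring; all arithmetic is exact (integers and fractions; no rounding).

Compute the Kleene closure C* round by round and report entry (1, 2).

D(0):
  [∞, 33, 74]
  [73, ∞, 62]
  [77, 35, ∞]
D(1):
  [∞, 33, 74]
  [73, ∞, 73]
  [77, 35, ∞]
D(2):
  [∞, 33, 74]
  [73, ∞, 73]
  [77, 35, ∞]
D(3):
  [∞, 35, 74]
  [73, ∞, 73]
  [77, 35, ∞]
Answer: C*[1][2] = 35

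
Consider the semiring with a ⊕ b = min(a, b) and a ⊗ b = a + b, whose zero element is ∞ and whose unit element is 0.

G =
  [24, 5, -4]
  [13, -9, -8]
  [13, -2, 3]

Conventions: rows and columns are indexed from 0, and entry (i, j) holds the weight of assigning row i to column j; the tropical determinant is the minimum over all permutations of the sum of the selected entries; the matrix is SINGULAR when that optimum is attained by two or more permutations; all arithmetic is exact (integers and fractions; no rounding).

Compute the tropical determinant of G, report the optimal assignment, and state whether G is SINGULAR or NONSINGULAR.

σ = (0, 1, 2): 24 + (-9) + 3 = 18
σ = (0, 2, 1): 24 + (-8) + (-2) = 14
σ = (1, 0, 2): 5 + 13 + 3 = 21
σ = (1, 2, 0): 5 + (-8) + 13 = 10
σ = (2, 0, 1): (-4) + 13 + (-2) = 7
σ = (2, 1, 0): (-4) + (-9) + 13 = 0
Optimal value attained by: σ = (2, 1, 0).
Answer: det⊕(G) = 0; verdict: NONSINGULAR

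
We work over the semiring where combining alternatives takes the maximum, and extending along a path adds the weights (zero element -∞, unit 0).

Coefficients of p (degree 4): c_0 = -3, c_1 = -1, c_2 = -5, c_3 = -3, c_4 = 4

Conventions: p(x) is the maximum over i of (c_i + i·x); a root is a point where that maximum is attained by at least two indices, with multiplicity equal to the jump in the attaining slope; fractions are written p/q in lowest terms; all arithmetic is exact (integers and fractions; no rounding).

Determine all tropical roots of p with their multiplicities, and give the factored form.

hull edge (i=0, c=-3) to (i=1, c=-1): slope 2, span 1
hull edge (i=1, c=-1) to (i=4, c=4): slope 5/3, span 3
Factored form: p(x) = 4 ⊗ (x ⊕ (-2)) ⊗ (x ⊕ (-5/3)) ⊗ (x ⊕ (-5/3)) ⊗ (x ⊕ (-5/3))
Answer: roots = -2 (mult 1), -5/3 (mult 3)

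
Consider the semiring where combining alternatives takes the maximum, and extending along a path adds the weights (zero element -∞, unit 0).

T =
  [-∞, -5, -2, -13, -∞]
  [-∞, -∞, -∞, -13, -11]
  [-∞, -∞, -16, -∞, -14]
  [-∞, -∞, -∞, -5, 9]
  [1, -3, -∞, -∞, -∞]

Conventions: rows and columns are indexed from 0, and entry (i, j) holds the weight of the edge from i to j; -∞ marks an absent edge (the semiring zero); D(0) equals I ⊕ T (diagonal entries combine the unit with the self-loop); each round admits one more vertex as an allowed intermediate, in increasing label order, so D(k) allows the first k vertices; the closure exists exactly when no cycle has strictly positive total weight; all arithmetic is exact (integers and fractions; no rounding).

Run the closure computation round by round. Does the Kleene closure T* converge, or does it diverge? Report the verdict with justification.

D(0):
  [0, -5, -2, -13, -∞]
  [-∞, 0, -∞, -13, -11]
  [-∞, -∞, 0, -∞, -14]
  [-∞, -∞, -∞, 0, 9]
  [1, -3, -∞, -∞, 0]
D(1):
  [0, -5, -2, -13, -∞]
  [-∞, 0, -∞, -13, -11]
  [-∞, -∞, 0, -∞, -14]
  [-∞, -∞, -∞, 0, 9]
  [1, -3, -1, -12, 0]
D(2):
  [0, -5, -2, -13, -16]
  [-∞, 0, -∞, -13, -11]
  [-∞, -∞, 0, -∞, -14]
  [-∞, -∞, -∞, 0, 9]
  [1, -3, -1, -12, 0]
D(3):
  [0, -5, -2, -13, -16]
  [-∞, 0, -∞, -13, -11]
  [-∞, -∞, 0, -∞, -14]
  [-∞, -∞, -∞, 0, 9]
  [1, -3, -1, -12, 0]
D(4):
  [0, -5, -2, -13, -4]
  [-∞, 0, -∞, -13, -4]
  [-∞, -∞, 0, -∞, -14]
  [-∞, -∞, -∞, 0, 9]
  [1, -3, -1, -12, 0]
D(5):
  [0, -5, -2, -13, -4]
  [-3, 0, -5, -13, -4]
  [-13, -17, 0, -26, -14]
  [10, 6, 8, 0, 9]
  [1, -3, -1, -12, 0]
Key observation: every diagonal entry stays at the unit through all rounds, so no improving cycle exists.
Answer: CONVERGES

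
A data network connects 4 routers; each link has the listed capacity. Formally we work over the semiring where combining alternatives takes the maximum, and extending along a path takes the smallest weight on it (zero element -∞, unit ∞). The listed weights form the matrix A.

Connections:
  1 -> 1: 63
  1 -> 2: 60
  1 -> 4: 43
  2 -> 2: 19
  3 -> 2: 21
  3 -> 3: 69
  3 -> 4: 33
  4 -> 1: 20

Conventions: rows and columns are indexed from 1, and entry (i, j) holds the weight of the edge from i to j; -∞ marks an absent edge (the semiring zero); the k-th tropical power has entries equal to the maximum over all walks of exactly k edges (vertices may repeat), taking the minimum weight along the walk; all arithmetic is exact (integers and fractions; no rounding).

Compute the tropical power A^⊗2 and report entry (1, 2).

A^⊗2:
  [63, 60, -∞, 43]
  [-∞, 19, -∞, -∞]
  [20, 21, 69, 33]
  [20, 20, -∞, 20]
Key observation: the optimum is the walk 1->1->2, with weight 63 min 60 = 60.
Optimal value attained by: walk 1->1->2.
Answer: (A^⊗2)[1][2] = 60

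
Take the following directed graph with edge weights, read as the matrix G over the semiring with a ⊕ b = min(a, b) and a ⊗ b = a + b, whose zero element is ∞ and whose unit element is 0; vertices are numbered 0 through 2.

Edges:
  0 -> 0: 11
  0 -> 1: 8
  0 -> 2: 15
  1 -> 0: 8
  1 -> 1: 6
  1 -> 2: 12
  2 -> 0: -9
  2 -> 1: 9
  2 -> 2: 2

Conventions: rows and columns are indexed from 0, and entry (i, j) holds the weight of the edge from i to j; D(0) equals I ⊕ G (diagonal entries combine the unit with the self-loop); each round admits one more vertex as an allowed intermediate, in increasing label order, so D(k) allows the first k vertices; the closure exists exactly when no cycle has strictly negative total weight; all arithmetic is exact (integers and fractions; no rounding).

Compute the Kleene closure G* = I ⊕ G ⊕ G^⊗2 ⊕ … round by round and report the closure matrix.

D(0):
  [0, 8, 15]
  [8, 0, 12]
  [-9, 9, 0]
D(1):
  [0, 8, 15]
  [8, 0, 12]
  [-9, -1, 0]
D(2):
  [0, 8, 15]
  [8, 0, 12]
  [-9, -1, 0]
D(3):
  [0, 8, 15]
  [3, 0, 12]
  [-9, -1, 0]
Answer: G* = [[0, 8, 15], [3, 0, 12], [-9, -1, 0]]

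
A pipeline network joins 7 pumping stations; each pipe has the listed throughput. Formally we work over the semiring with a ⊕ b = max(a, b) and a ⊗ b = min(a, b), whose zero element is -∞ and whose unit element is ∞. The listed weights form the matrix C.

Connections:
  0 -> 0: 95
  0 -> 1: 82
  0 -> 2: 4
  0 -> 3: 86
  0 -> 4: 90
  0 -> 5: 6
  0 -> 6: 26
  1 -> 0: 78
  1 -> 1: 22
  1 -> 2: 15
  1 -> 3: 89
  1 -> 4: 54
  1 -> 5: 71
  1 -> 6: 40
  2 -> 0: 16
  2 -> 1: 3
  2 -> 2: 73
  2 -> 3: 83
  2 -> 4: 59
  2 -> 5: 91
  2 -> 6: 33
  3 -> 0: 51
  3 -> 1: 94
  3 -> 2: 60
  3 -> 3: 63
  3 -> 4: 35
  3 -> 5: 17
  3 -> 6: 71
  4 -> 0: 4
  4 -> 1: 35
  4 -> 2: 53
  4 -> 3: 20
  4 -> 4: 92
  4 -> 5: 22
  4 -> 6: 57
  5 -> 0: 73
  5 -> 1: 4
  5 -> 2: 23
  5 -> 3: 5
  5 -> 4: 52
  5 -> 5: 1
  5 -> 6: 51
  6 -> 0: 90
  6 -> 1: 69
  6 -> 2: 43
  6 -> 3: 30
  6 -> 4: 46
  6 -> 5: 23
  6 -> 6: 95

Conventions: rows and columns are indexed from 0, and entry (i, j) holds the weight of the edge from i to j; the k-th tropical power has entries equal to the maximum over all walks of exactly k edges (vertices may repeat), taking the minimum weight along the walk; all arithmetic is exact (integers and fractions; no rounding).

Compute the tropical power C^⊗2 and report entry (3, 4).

C^⊗2:
  [95, 86, 60, 86, 90, 71, 71]
  [78, 89, 60, 78, 78, 23, 71]
  [73, 83, 73, 73, 59, 73, 71]
  [78, 69, 60, 89, 59, 71, 71]
  [57, 57, 53, 53, 92, 53, 57]
  [73, 73, 52, 73, 73, 23, 52]
  [90, 82, 46, 86, 90, 69, 95]
Key observation: the optimum is the walk 3->2->4, with weight 60 min 59 = 59.
Optimal value attained by: walk 3->2->4.
Answer: (C^⊗2)[3][4] = 59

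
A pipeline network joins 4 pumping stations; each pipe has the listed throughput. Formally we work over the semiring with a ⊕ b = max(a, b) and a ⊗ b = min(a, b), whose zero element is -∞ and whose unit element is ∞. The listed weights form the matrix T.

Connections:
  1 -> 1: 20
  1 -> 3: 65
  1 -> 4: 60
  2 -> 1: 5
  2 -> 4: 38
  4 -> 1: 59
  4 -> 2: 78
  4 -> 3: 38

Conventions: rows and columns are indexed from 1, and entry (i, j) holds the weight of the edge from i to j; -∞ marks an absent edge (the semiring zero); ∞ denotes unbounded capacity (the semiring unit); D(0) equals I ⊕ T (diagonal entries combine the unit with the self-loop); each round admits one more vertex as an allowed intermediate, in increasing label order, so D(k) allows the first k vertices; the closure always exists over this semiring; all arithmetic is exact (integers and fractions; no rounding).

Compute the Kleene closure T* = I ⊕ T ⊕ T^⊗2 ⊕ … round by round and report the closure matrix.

D(0):
  [∞, -∞, 65, 60]
  [5, ∞, -∞, 38]
  [-∞, -∞, ∞, -∞]
  [59, 78, 38, ∞]
D(1):
  [∞, -∞, 65, 60]
  [5, ∞, 5, 38]
  [-∞, -∞, ∞, -∞]
  [59, 78, 59, ∞]
D(2):
  [∞, -∞, 65, 60]
  [5, ∞, 5, 38]
  [-∞, -∞, ∞, -∞]
  [59, 78, 59, ∞]
D(3):
  [∞, -∞, 65, 60]
  [5, ∞, 5, 38]
  [-∞, -∞, ∞, -∞]
  [59, 78, 59, ∞]
D(4):
  [∞, 60, 65, 60]
  [38, ∞, 38, 38]
  [-∞, -∞, ∞, -∞]
  [59, 78, 59, ∞]
Answer: T* = [[∞, 60, 65, 60], [38, ∞, 38, 38], [-∞, -∞, ∞, -∞], [59, 78, 59, ∞]]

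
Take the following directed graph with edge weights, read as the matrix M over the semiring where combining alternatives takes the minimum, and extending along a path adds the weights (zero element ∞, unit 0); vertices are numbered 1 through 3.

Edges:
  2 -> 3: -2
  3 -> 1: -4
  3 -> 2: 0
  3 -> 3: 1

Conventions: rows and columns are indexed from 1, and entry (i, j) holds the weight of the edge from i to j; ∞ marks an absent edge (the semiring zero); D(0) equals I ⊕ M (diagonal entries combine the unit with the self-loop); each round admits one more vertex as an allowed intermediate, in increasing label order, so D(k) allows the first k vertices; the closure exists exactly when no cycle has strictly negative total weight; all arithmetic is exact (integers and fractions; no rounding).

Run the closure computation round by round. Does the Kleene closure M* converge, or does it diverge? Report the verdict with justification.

D(0):
  [0, ∞, ∞]
  [∞, 0, -2]
  [-4, 0, 0]
D(1):
  [0, ∞, ∞]
  [∞, 0, -2]
  [-4, 0, 0]
Detection: at round 2, diagonal entry (3, 3) turns strictly negative.
Key observation: the cycle 3->2->3 has total weight 0 + (-2), which is strictly negative.
Answer: DIVERGES — negative cycle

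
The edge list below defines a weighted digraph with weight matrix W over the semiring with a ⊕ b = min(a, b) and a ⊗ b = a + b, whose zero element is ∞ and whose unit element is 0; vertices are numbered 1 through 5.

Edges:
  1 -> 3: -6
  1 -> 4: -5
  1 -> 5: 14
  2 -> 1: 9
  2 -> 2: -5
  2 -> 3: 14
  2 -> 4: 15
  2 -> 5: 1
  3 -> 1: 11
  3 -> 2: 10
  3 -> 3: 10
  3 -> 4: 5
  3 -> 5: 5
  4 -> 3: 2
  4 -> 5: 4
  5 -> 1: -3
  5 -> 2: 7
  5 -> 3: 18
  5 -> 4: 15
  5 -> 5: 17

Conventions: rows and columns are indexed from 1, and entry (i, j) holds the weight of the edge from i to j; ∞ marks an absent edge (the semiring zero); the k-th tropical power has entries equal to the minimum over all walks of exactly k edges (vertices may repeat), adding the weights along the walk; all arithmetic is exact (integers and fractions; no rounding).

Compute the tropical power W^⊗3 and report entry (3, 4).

W^⊗2:
  [5, 4, -3, -1, -1]
  [-2, -10, 3, 4, -4]
  [2, 5, 5, 6, 9]
  [1, 11, 12, 7, 7]
  [14, 2, -9, -8, 8]
W^⊗3:
  [-4, -1, -1, 0, 2]
  [-7, -15, -8, -7, -9]
  [6, 0, -4, -3, 6]
  [4, 6, -5, -4, 11]
  [2, -3, -6, -4, -4]
Key observation: the optimum is the walk 3->5->1->4, with weight 5 + (-3) + (-5) = -3.
Optimal value attained by: walk 3->5->1->4.
Answer: (W^⊗3)[3][4] = -3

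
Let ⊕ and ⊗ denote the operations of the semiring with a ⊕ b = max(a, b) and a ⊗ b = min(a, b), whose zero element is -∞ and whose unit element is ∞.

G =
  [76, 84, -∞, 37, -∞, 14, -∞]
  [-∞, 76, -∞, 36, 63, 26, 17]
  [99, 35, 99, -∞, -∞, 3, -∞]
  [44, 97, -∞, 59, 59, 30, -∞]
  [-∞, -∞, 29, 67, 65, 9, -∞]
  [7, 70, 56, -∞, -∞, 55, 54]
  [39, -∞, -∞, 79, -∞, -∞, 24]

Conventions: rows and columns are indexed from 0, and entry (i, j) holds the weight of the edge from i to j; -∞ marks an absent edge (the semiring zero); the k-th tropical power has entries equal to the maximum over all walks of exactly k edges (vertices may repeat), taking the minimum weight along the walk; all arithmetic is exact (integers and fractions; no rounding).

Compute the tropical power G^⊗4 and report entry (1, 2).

G^⊗2:
  [76, 76, 14, 37, 63, 30, 17]
  [36, 76, 29, 63, 63, 30, 26]
  [99, 84, 99, 37, 35, 26, 17]
  [44, 76, 30, 59, 63, 30, 30]
  [44, 67, 29, 65, 65, 30, 9]
  [56, 70, 56, 54, 63, 55, 54]
  [44, 79, -∞, 59, 59, 30, 24]
G^⊗3:
  [76, 76, 30, 63, 63, 30, 30]
  [44, 76, 30, 63, 63, 30, 30]
  [99, 84, 99, 37, 63, 30, 26]
  [44, 76, 30, 63, 63, 30, 30]
  [44, 67, 30, 65, 65, 30, 30]
  [56, 70, 56, 63, 63, 55, 54]
  [44, 76, 30, 59, 63, 30, 30]
G^⊗4:
  [76, 76, 30, 63, 63, 30, 30]
  [44, 76, 30, 63, 63, 30, 30]
  [99, 84, 99, 63, 63, 30, 30]
  [44, 76, 30, 63, 63, 30, 30]
  [44, 67, 30, 65, 65, 30, 30]
  [56, 70, 56, 63, 63, 55, 54]
  [44, 76, 30, 63, 63, 30, 30]
Key observation: the optimum is the walk 1->1->3->5->2, with weight 76 min 36 min 30 min 56 = 30.
Optimal value attained by: walk 1->1->3->5->2.
Answer: (G^⊗4)[1][2] = 30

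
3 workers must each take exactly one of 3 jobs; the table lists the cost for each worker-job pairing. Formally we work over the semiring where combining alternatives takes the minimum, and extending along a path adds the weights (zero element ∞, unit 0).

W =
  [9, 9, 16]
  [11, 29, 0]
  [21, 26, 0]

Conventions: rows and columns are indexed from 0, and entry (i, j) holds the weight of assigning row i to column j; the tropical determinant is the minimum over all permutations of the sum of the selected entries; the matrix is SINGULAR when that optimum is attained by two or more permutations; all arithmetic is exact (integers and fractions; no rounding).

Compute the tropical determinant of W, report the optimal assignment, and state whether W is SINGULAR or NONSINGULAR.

σ = (0, 1, 2): 9 + 29 + 0 = 38
σ = (0, 2, 1): 9 + 0 + 26 = 35
σ = (1, 0, 2): 9 + 11 + 0 = 20
σ = (1, 2, 0): 9 + 0 + 21 = 30
σ = (2, 0, 1): 16 + 11 + 26 = 53
σ = (2, 1, 0): 16 + 29 + 21 = 66
Optimal value attained by: σ = (1, 0, 2).
Answer: det⊕(W) = 20; verdict: NONSINGULAR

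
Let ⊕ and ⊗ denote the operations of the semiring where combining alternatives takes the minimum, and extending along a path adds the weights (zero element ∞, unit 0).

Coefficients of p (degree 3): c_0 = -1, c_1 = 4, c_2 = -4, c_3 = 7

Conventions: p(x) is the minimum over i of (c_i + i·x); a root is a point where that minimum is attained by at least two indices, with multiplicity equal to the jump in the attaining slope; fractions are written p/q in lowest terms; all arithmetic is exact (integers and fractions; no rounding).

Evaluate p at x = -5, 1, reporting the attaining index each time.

p(-5) = min(-1+0·(-5)=-1, 4+1·(-5)=-1, -4+2·(-5)=-14, 7+3·(-5)=-8) = -14 (attained by i=2)
p(1) = min(-1+0·1=-1, 4+1·1=5, -4+2·1=-2, 7+3·1=10) = -2 (attained by i=2)
Answer: p(-5) = -14; p(1) = -2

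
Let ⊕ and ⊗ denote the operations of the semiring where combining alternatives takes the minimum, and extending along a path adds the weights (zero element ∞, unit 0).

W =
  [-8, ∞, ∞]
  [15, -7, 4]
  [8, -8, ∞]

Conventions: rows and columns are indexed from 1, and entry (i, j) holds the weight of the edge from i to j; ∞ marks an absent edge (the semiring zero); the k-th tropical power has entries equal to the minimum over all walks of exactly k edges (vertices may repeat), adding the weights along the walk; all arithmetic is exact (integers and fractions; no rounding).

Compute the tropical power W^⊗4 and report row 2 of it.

W^⊗2:
  [-16, ∞, ∞]
  [7, -14, -3]
  [0, -15, -4]
W^⊗3:
  [-24, ∞, ∞]
  [-1, -21, -10]
  [-8, -22, -11]
W^⊗4:
  [-32, ∞, ∞]
  [-9, -28, -17]
  [-16, -29, -18]
Answer: row 2 of W^⊗4 = [-9, -28, -17]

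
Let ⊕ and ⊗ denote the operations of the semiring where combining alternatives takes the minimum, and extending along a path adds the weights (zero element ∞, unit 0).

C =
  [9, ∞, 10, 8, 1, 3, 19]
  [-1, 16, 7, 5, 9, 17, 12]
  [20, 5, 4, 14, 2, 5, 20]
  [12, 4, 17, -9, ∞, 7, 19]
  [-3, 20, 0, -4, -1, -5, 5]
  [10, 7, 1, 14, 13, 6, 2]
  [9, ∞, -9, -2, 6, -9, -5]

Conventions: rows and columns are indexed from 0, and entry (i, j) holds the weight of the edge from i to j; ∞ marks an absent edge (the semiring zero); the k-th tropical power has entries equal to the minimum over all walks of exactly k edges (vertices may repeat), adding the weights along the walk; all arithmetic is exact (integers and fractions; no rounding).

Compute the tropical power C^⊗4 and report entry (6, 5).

C^⊗2:
  [-2, 10, 1, -3, 0, -4, 5]
  [6, 9, 3, -4, 0, 2, 7]
  [-1, 9, 2, -2, 1, -3, 7]
  [3, -5, 8, -18, 13, -2, 9]
  [-4, 0, -4, -13, -2, -6, -3]
  [6, 6, -7, 0, 3, -7, -3]
  [1, -4, -14, -11, -7, -14, -10]
C^⊗3:
  [-3, 1, -4, -12, -1, -5, -2]
  [-3, 0, -2, -13, -1, -5, 2]
  [-2, 2, -2, -11, 0, -4, -1]
  [-6, -14, -1, -27, 4, -11, 0]
  [-5, -9, -12, -22, -3, -12, -8]
  [0, -2, -12, -9, -5, -12, -8]
  [-10, -9, -19, -20, -12, -19, -15]
C^⊗4:
  [-4, -8, -11, -21, -2, -11, -7]
  [-4, -9, -7, -22, -2, -7, -3]
  [-3, -7, -10, -20, -1, -10, -6]
  [-15, -23, -10, -36, -5, -20, -9]
  [-10, -18, -17, -31, -10, -17, -13]
  [-8, -7, -17, -18, -10, -17, -13]
  [-15, -16, -24, -29, -17, -24, -20]
Key observation: the optimum is the walk 6->6->6->6->5, with weight (-5) + (-5) + (-5) + (-9) = -24.
Optimal value attained by: walk 6->6->6->6->5.
Answer: (C^⊗4)[6][5] = -24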